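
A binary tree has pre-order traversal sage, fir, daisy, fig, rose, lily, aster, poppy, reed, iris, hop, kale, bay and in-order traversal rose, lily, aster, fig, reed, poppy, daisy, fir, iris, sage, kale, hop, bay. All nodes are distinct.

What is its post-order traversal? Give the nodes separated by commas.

aster, lily, rose, reed, poppy, fig, daisy, iris, fir, kale, bay, hop, sage

The first element of pre-order is the root; it splits in-order into left and right subtrees.
Root sage: left subtree has 9 nodes {rose, lily, aster, fig, reed, poppy, daisy, fir, iris}, right has 3 {kale, hop, bay}.
  Root fir: left subtree has 7 nodes {rose, lily, aster, fig, reed, poppy, daisy}, right has 1 {iris}.
    Root daisy: left subtree has 6 nodes {rose, lily, aster, fig, reed, poppy}, right has 0 { }.
      Root fig: left subtree has 3 nodes {rose, lily, aster}, right has 2 {reed, poppy}.
        Root rose: left subtree has 0 nodes { }, right has 2 {lily, aster}.
          Root lily: left subtree has 0 nodes { }, right has 1 {aster}.
        Root poppy: left subtree has 1 node {reed}, right has 0 { }.
  Root hop: left subtree has 1 node {kale}, right has 1 {bay}.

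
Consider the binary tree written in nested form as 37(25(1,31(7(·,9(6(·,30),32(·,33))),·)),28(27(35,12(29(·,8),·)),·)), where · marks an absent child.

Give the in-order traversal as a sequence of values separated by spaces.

In-order visits the left subtree, then the node, then the right subtree.
At 37: go left to 25.
  At 25: go left to 1.
    1 is a leaf — visit 1.
  Visit 25.
  At 25: go right to 31.
    At 31: go left to 7.
      At 7: no left child.
      Visit 7.
      At 7: go right to 9.
        At 9: go left to 6.
          At 6: no left child.
          Visit 6.
          At 6: go right to 30.
            30 is a leaf — visit 30.
        Visit 9.
        At 9: go right to 32.
          At 32: no left child.
          Visit 32.
          At 32: go right to 33.
            33 is a leaf — visit 33.
    Visit 31.
    At 31: no right child.
Visit 37.
At 37: go right to 28.
  At 28: go left to 27.
    At 27: go left to 35.
      35 is a leaf — visit 35.
    Visit 27.
    At 27: go right to 12.
      At 12: go left to 29.
        At 29: no left child.
        Visit 29.
        At 29: go right to 8.
          8 is a leaf — visit 8.
      Visit 12.
      At 12: no right child.
  Visit 28.
  At 28: no right child.

1 25 7 6 30 9 32 33 31 37 35 27 29 8 12 28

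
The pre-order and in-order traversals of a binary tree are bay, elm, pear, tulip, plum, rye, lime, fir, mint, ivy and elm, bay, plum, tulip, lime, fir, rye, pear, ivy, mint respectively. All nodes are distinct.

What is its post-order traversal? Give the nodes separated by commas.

The first element of pre-order is the root; it splits in-order into left and right subtrees.
Root bay: left subtree has 1 node {elm}, right has 8 {plum, tulip, lime, fir, rye, pear, ivy, mint}.
  Root pear: left subtree has 5 nodes {plum, tulip, lime, fir, rye}, right has 2 {ivy, mint}.
    Root tulip: left subtree has 1 node {plum}, right has 3 {lime, fir, rye}.
      Root rye: left subtree has 2 nodes {lime, fir}, right has 0 { }.
        Root lime: left subtree has 0 nodes { }, right has 1 {fir}.
    Root mint: left subtree has 1 node {ivy}, right has 0 { }.

elm, plum, fir, lime, rye, tulip, ivy, mint, pear, bay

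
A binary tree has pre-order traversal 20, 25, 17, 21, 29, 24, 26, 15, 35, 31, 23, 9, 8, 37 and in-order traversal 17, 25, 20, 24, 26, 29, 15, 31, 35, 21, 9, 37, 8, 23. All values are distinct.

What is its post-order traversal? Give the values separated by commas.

17, 25, 26, 24, 31, 35, 15, 29, 37, 8, 9, 23, 21, 20

The first element of pre-order is the root; it splits in-order into left and right subtrees.
Root 20: left subtree has 2 nodes {17, 25}, right has 11 {24, 26, 29, 15, 31, 35, 21, 9, 37, 8, 23}.
  Root 25: left subtree has 1 node {17}, right has 0 { }.
  Root 21: left subtree has 6 nodes {24, 26, 29, 15, 31, 35}, right has 4 {9, 37, 8, 23}.
    Root 29: left subtree has 2 nodes {24, 26}, right has 3 {15, 31, 35}.
      Root 24: left subtree has 0 nodes { }, right has 1 {26}.
      Root 15: left subtree has 0 nodes { }, right has 2 {31, 35}.
        Root 35: left subtree has 1 node {31}, right has 0 { }.
    Root 23: left subtree has 3 nodes {9, 37, 8}, right has 0 { }.
      Root 9: left subtree has 0 nodes { }, right has 2 {37, 8}.
        Root 8: left subtree has 1 node {37}, right has 0 { }.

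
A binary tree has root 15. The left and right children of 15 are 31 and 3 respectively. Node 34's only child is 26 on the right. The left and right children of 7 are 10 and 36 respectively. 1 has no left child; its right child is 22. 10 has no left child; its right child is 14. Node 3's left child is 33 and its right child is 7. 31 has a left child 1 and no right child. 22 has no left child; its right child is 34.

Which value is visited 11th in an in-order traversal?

In-order visits the left subtree, then the node, then the right subtree.
At 15: go left to 31.
  At 31: go left to 1.
    At 1: no left child.
    Visit 1.
    At 1: go right to 22.
      At 22: no left child.
      Visit 22.
      At 22: go right to 34.
        At 34: no left child.
        Visit 34.
        At 34: go right to 26.
          26 is a leaf — visit 26.
  Visit 31.
  At 31: no right child.
Visit 15.
At 15: go right to 3.
  At 3: go left to 33.
    33 is a leaf — visit 33.
  Visit 3.
  At 3: go right to 7.
    At 7: go left to 10.
      At 10: no left child.
      Visit 10.
      At 10: go right to 14.
        14 is a leaf — visit 14.
    Visit 7.
    At 7: go right to 36.
      36 is a leaf — visit 36.
Full in-order sequence: 1, 22, 34, 26, 31, 15, 33, 3, 10, 14, 7, 36.

7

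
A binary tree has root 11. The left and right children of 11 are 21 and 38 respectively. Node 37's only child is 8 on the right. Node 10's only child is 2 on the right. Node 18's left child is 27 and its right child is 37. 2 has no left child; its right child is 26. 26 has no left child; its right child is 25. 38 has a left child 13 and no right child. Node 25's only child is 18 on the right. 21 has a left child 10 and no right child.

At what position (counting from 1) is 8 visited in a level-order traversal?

12

Level-order visits nodes level by level from the root, left to right within each level.
Level 0: 11
Level 1: 21, 38
Level 2: 10, 13
Level 3: 2
Level 4: 26
Level 5: 25
Level 6: 18
Level 7: 27, 37
Level 8: 8
Full level-order sequence: 11, 21, 38, 10, 13, 2, 26, 25, 18, 27, 37, 8.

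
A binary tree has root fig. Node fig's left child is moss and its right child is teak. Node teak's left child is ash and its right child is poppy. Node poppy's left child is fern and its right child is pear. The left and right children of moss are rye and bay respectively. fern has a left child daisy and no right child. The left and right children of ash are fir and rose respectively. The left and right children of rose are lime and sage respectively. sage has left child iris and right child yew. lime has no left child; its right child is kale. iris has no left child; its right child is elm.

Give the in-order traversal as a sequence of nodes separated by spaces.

rye moss bay fig fir ash lime kale rose iris elm sage yew teak daisy fern poppy pear

In-order visits the left subtree, then the node, then the right subtree.
At fig: go left to moss.
  At moss: go left to rye.
    rye is a leaf — visit rye.
  Visit moss.
  At moss: go right to bay.
    bay is a leaf — visit bay.
Visit fig.
At fig: go right to teak.
  At teak: go left to ash.
    At ash: go left to fir.
      fir is a leaf — visit fir.
    Visit ash.
    At ash: go right to rose.
      At rose: go left to lime.
        At lime: no left child.
        Visit lime.
        At lime: go right to kale.
          kale is a leaf — visit kale.
      Visit rose.
      At rose: go right to sage.
        At sage: go left to iris.
          At iris: no left child.
          Visit iris.
          At iris: go right to elm.
            elm is a leaf — visit elm.
        Visit sage.
        At sage: go right to yew.
          yew is a leaf — visit yew.
  Visit teak.
  At teak: go right to poppy.
    At poppy: go left to fern.
      At fern: go left to daisy.
        daisy is a leaf — visit daisy.
      Visit fern.
      At fern: no right child.
    Visit poppy.
    At poppy: go right to pear.
      pear is a leaf — visit pear.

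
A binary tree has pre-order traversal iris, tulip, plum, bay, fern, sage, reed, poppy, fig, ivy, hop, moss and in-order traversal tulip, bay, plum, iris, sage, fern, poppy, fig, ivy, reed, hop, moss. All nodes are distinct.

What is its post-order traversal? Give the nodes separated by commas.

bay, plum, tulip, sage, ivy, fig, poppy, moss, hop, reed, fern, iris

The first element of pre-order is the root; it splits in-order into left and right subtrees.
Root iris: left subtree has 3 nodes {tulip, bay, plum}, right has 8 {sage, fern, poppy, fig, ivy, reed, hop, moss}.
  Root tulip: left subtree has 0 nodes { }, right has 2 {bay, plum}.
    Root plum: left subtree has 1 node {bay}, right has 0 { }.
  Root fern: left subtree has 1 node {sage}, right has 6 {poppy, fig, ivy, reed, hop, moss}.
    Root reed: left subtree has 3 nodes {poppy, fig, ivy}, right has 2 {hop, moss}.
      Root poppy: left subtree has 0 nodes { }, right has 2 {fig, ivy}.
        Root fig: left subtree has 0 nodes { }, right has 1 {ivy}.
      Root hop: left subtree has 0 nodes { }, right has 1 {moss}.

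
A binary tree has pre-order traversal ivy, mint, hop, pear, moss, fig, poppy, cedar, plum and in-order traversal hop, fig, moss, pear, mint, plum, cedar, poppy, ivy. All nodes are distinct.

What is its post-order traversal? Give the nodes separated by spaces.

fig moss pear hop plum cedar poppy mint ivy

The first element of pre-order is the root; it splits in-order into left and right subtrees.
Root ivy: left subtree has 8 nodes {hop, fig, moss, pear, mint, plum, cedar, poppy}, right has 0 { }.
  Root mint: left subtree has 4 nodes {hop, fig, moss, pear}, right has 3 {plum, cedar, poppy}.
    Root hop: left subtree has 0 nodes { }, right has 3 {fig, moss, pear}.
      Root pear: left subtree has 2 nodes {fig, moss}, right has 0 { }.
        Root moss: left subtree has 1 node {fig}, right has 0 { }.
    Root poppy: left subtree has 2 nodes {plum, cedar}, right has 0 { }.
      Root cedar: left subtree has 1 node {plum}, right has 0 { }.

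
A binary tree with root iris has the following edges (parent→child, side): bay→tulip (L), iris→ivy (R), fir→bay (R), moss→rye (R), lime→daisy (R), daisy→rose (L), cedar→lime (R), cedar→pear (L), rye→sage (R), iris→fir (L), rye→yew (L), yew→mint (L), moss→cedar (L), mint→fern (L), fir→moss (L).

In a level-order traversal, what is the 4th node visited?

Level-order visits nodes level by level from the root, left to right within each level.
Level 0: iris
Level 1: fir, ivy
Level 2: moss, bay
Level 3: cedar, rye, tulip
Level 4: pear, lime, yew, sage
Level 5: daisy, mint
Level 6: rose, fern
Full level-order sequence: iris, fir, ivy, moss, bay, cedar, rye, tulip, pear, lime, yew, sage, daisy, mint, rose, fern.

moss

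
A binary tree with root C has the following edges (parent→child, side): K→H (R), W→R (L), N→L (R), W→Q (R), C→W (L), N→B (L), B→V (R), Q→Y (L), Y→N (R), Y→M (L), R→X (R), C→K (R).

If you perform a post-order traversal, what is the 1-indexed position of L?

Post-order visits the left subtree, then the right subtree, then the node.
At C: go left to W.
  At W: go left to R.
    At R: no left child.
    At R: go right to X.
      X is a leaf — visit X.
    Visit R.
  At W: go right to Q.
    At Q: go left to Y.
      At Y: go left to M.
        M is a leaf — visit M.
      At Y: go right to N.
        At N: go left to B.
          At B: no left child.
          At B: go right to V.
            V is a leaf — visit V.
          Visit B.
        At N: go right to L.
          L is a leaf — visit L.
        Visit N.
      Visit Y.
    At Q: no right child.
    Visit Q.
  Visit W.
At C: go right to K.
  At K: no left child.
  At K: go right to H.
    H is a leaf — visit H.
  Visit K.
Visit C.
Full post-order sequence: X, R, M, V, B, L, N, Y, Q, W, H, K, C.

6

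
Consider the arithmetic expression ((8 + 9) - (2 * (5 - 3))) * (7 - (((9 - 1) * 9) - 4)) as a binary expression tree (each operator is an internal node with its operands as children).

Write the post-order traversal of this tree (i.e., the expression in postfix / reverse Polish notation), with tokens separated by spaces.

Post-order on an expression tree gives postfix notation: for each operator, emit left operand, right operand, then the operator.

8 9 + 2 5 3 - * - 7 9 1 - 9 * 4 - - *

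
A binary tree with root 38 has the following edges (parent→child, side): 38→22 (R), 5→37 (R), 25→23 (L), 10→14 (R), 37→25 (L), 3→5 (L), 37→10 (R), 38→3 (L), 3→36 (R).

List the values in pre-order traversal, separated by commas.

Pre-order visits the node, then its left subtree, then its right subtree.
Visit 38.
At 38: go left to 3.
  Visit 3.
  At 3: go left to 5.
    Visit 5.
    At 5: no left child.
    At 5: go right to 37.
      Visit 37.
      At 37: go left to 25.
        Visit 25.
        At 25: go left to 23.
          23 is a leaf — visit 23.
        At 25: no right child.
      At 37: go right to 10.
        Visit 10.
        At 10: no left child.
        At 10: go right to 14.
          14 is a leaf — visit 14.
  At 3: go right to 36.
    36 is a leaf — visit 36.
At 38: go right to 22.
  22 is a leaf — visit 22.

38, 3, 5, 37, 25, 23, 10, 14, 36, 22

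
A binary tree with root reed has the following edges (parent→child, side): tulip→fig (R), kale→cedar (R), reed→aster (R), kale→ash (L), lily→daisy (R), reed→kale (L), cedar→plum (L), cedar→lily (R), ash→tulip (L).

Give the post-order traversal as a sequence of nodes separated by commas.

Post-order visits the left subtree, then the right subtree, then the node.
At reed: go left to kale.
  At kale: go left to ash.
    At ash: go left to tulip.
      At tulip: no left child.
      At tulip: go right to fig.
        fig is a leaf — visit fig.
      Visit tulip.
    At ash: no right child.
    Visit ash.
  At kale: go right to cedar.
    At cedar: go left to plum.
      plum is a leaf — visit plum.
    At cedar: go right to lily.
      At lily: no left child.
      At lily: go right to daisy.
        daisy is a leaf — visit daisy.
      Visit lily.
    Visit cedar.
  Visit kale.
At reed: go right to aster.
  aster is a leaf — visit aster.
Visit reed.

fig, tulip, ash, plum, daisy, lily, cedar, kale, aster, reed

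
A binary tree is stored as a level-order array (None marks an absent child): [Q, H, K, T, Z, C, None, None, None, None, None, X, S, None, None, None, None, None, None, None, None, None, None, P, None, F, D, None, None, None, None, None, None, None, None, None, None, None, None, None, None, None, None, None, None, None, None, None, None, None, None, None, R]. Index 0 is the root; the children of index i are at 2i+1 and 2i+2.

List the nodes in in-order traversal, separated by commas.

In-order visits the left subtree, then the node, then the right subtree.
At Q: go left to H.
  At H: go left to T.
    T is a leaf — visit T.
  Visit H.
  At H: go right to Z.
    Z is a leaf — visit Z.
Visit Q.
At Q: go right to K.
  At K: go left to C.
    At C: go left to X.
      At X: go left to P.
        P is a leaf — visit P.
      Visit X.
      At X: no right child.
    Visit C.
    At C: go right to S.
      At S: go left to F.
        At F: no left child.
        Visit F.
        At F: go right to R.
          R is a leaf — visit R.
      Visit S.
      At S: go right to D.
        D is a leaf — visit D.
  Visit K.
  At K: no right child.

T, H, Z, Q, P, X, C, F, R, S, D, K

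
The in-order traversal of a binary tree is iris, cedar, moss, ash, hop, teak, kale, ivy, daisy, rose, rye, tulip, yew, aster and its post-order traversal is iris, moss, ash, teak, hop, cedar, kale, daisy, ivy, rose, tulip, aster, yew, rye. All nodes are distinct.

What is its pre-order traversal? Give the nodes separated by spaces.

The last element of post-order is the root; it splits in-order into left and right subtrees.
Root rye: left subtree has 10 nodes {iris, cedar, moss, ash, hop, teak, kale, ivy, daisy, rose}, right has 3 {tulip, yew, aster}.
  Root rose: left subtree has 9 nodes {iris, cedar, moss, ash, hop, teak, kale, ivy, daisy}, right has 0 { }.
    Root ivy: left subtree has 7 nodes {iris, cedar, moss, ash, hop, teak, kale}, right has 1 {daisy}.
      Root kale: left subtree has 6 nodes {iris, cedar, moss, ash, hop, teak}, right has 0 { }.
        Root cedar: left subtree has 1 node {iris}, right has 4 {moss, ash, hop, teak}.
          Root hop: left subtree has 2 nodes {moss, ash}, right has 1 {teak}.
            Root ash: left subtree has 1 node {moss}, right has 0 { }.
  Root yew: left subtree has 1 node {tulip}, right has 1 {aster}.

rye rose ivy kale cedar iris hop ash moss teak daisy yew tulip aster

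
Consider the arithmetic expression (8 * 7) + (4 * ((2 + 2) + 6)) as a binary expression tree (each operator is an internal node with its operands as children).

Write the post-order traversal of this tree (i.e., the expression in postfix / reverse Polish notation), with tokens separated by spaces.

8 7 * 4 2 2 + 6 + * +

Post-order on an expression tree gives postfix notation: for each operator, emit left operand, right operand, then the operator.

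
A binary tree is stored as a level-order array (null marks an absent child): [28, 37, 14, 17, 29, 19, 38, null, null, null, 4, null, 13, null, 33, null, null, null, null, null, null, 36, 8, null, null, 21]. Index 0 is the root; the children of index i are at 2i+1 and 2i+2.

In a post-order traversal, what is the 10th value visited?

33

Post-order visits the left subtree, then the right subtree, then the node.
At 28: go left to 37.
  At 37: go left to 17.
    17 is a leaf — visit 17.
  At 37: go right to 29.
    At 29: no left child.
    At 29: go right to 4.
      At 4: go left to 36.
        36 is a leaf — visit 36.
      At 4: go right to 8.
        8 is a leaf — visit 8.
      Visit 4.
    Visit 29.
  Visit 37.
At 28: go right to 14.
  At 14: go left to 19.
    At 19: no left child.
    At 19: go right to 13.
      At 13: go left to 21.
        21 is a leaf — visit 21.
      At 13: no right child.
      Visit 13.
    Visit 19.
  At 14: go right to 38.
    At 38: no left child.
    At 38: go right to 33.
      33 is a leaf — visit 33.
    Visit 38.
  Visit 14.
Visit 28.
Full post-order sequence: 17, 36, 8, 4, 29, 37, 21, 13, 19, 33, 38, 14, 28.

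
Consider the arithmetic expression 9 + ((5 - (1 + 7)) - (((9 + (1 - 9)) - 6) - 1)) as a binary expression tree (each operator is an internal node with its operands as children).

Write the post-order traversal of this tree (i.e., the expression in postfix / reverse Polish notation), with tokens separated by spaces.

Post-order on an expression tree gives postfix notation: for each operator, emit left operand, right operand, then the operator.

9 5 1 7 + - 9 1 9 - + 6 - 1 - - +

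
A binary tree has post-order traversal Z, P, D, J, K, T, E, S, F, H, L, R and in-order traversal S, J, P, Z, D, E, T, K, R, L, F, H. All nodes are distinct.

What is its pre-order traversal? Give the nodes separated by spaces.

The last element of post-order is the root; it splits in-order into left and right subtrees.
Root R: left subtree has 8 nodes {S, J, P, Z, D, E, T, K}, right has 3 {L, F, H}.
  Root S: left subtree has 0 nodes { }, right has 7 {J, P, Z, D, E, T, K}.
    Root E: left subtree has 4 nodes {J, P, Z, D}, right has 2 {T, K}.
      Root J: left subtree has 0 nodes { }, right has 3 {P, Z, D}.
        Root D: left subtree has 2 nodes {P, Z}, right has 0 { }.
          Root P: left subtree has 0 nodes { }, right has 1 {Z}.
      Root T: left subtree has 0 nodes { }, right has 1 {K}.
  Root L: left subtree has 0 nodes { }, right has 2 {F, H}.
    Root H: left subtree has 1 node {F}, right has 0 { }.

R S E J D P Z T K L H F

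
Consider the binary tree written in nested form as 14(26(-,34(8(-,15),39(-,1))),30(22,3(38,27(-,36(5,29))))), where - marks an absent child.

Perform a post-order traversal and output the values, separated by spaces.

Post-order visits the left subtree, then the right subtree, then the node.
At 14: go left to 26.
  At 26: no left child.
  At 26: go right to 34.
    At 34: go left to 8.
      At 8: no left child.
      At 8: go right to 15.
        15 is a leaf — visit 15.
      Visit 8.
    At 34: go right to 39.
      At 39: no left child.
      At 39: go right to 1.
        1 is a leaf — visit 1.
      Visit 39.
    Visit 34.
  Visit 26.
At 14: go right to 30.
  At 30: go left to 22.
    22 is a leaf — visit 22.
  At 30: go right to 3.
    At 3: go left to 38.
      38 is a leaf — visit 38.
    At 3: go right to 27.
      At 27: no left child.
      At 27: go right to 36.
        At 36: go left to 5.
          5 is a leaf — visit 5.
        At 36: go right to 29.
          29 is a leaf — visit 29.
        Visit 36.
      Visit 27.
    Visit 3.
  Visit 30.
Visit 14.

15 8 1 39 34 26 22 38 5 29 36 27 3 30 14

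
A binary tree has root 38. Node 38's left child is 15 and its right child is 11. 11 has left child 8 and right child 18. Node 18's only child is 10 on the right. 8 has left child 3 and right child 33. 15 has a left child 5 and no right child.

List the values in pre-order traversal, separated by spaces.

38 15 5 11 8 3 33 18 10

Pre-order visits the node, then its left subtree, then its right subtree.
Visit 38.
At 38: go left to 15.
  Visit 15.
  At 15: go left to 5.
    5 is a leaf — visit 5.
  At 15: no right child.
At 38: go right to 11.
  Visit 11.
  At 11: go left to 8.
    Visit 8.
    At 8: go left to 3.
      3 is a leaf — visit 3.
    At 8: go right to 33.
      33 is a leaf — visit 33.
  At 11: go right to 18.
    Visit 18.
    At 18: no left child.
    At 18: go right to 10.
      10 is a leaf — visit 10.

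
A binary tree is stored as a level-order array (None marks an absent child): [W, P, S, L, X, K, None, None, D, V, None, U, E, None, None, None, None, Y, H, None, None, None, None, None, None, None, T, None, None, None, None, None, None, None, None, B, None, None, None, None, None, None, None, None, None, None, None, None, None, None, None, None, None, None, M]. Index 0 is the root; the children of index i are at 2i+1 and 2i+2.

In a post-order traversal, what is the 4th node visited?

D

Post-order visits the left subtree, then the right subtree, then the node.
At W: go left to P.
  At P: go left to L.
    At L: no left child.
    At L: go right to D.
      At D: go left to Y.
        At Y: go left to B.
          B is a leaf — visit B.
        At Y: no right child.
        Visit Y.
      At D: go right to H.
        H is a leaf — visit H.
      Visit D.
    Visit L.
  At P: go right to X.
    At X: go left to V.
      V is a leaf — visit V.
    At X: no right child.
    Visit X.
  Visit P.
At W: go right to S.
  At S: go left to K.
    At K: go left to U.
      U is a leaf — visit U.
    At K: go right to E.
      At E: no left child.
      At E: go right to T.
        At T: no left child.
        At T: go right to M.
          M is a leaf — visit M.
        Visit T.
      Visit E.
    Visit K.
  At S: no right child.
  Visit S.
Visit W.
Full post-order sequence: B, Y, H, D, L, V, X, P, U, M, T, E, K, S, W.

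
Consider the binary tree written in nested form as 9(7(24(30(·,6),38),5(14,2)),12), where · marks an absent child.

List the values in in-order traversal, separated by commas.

30, 6, 24, 38, 7, 14, 5, 2, 9, 12

In-order visits the left subtree, then the node, then the right subtree.
At 9: go left to 7.
  At 7: go left to 24.
    At 24: go left to 30.
      At 30: no left child.
      Visit 30.
      At 30: go right to 6.
        6 is a leaf — visit 6.
    Visit 24.
    At 24: go right to 38.
      38 is a leaf — visit 38.
  Visit 7.
  At 7: go right to 5.
    At 5: go left to 14.
      14 is a leaf — visit 14.
    Visit 5.
    At 5: go right to 2.
      2 is a leaf — visit 2.
Visit 9.
At 9: go right to 12.
  12 is a leaf — visit 12.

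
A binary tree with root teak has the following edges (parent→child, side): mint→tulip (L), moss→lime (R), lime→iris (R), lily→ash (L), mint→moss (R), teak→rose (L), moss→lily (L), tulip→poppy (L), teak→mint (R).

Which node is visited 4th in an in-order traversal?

tulip

In-order visits the left subtree, then the node, then the right subtree.
At teak: go left to rose.
  rose is a leaf — visit rose.
Visit teak.
At teak: go right to mint.
  At mint: go left to tulip.
    At tulip: go left to poppy.
      poppy is a leaf — visit poppy.
    Visit tulip.
    At tulip: no right child.
  Visit mint.
  At mint: go right to moss.
    At moss: go left to lily.
      At lily: go left to ash.
        ash is a leaf — visit ash.
      Visit lily.
      At lily: no right child.
    Visit moss.
    At moss: go right to lime.
      At lime: no left child.
      Visit lime.
      At lime: go right to iris.
        iris is a leaf — visit iris.
Full in-order sequence: rose, teak, poppy, tulip, mint, ash, lily, moss, lime, iris.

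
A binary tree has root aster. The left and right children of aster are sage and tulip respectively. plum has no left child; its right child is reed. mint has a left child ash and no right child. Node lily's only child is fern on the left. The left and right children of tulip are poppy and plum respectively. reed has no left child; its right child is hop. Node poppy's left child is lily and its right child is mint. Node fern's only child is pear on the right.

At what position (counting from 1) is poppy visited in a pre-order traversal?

4

Pre-order visits the node, then its left subtree, then its right subtree.
Visit aster.
At aster: go left to sage.
  sage is a leaf — visit sage.
At aster: go right to tulip.
  Visit tulip.
  At tulip: go left to poppy.
    Visit poppy.
    At poppy: go left to lily.
      Visit lily.
      At lily: go left to fern.
        Visit fern.
        At fern: no left child.
        At fern: go right to pear.
          pear is a leaf — visit pear.
      At lily: no right child.
    At poppy: go right to mint.
      Visit mint.
      At mint: go left to ash.
        ash is a leaf — visit ash.
      At mint: no right child.
  At tulip: go right to plum.
    Visit plum.
    At plum: no left child.
    At plum: go right to reed.
      Visit reed.
      At reed: no left child.
      At reed: go right to hop.
        hop is a leaf — visit hop.
Full pre-order sequence: aster, sage, tulip, poppy, lily, fern, pear, mint, ash, plum, reed, hop.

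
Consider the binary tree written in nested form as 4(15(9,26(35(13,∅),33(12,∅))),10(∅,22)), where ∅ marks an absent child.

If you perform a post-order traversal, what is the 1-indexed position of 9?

Post-order visits the left subtree, then the right subtree, then the node.
At 4: go left to 15.
  At 15: go left to 9.
    9 is a leaf — visit 9.
  At 15: go right to 26.
    At 26: go left to 35.
      At 35: go left to 13.
        13 is a leaf — visit 13.
      At 35: no right child.
      Visit 35.
    At 26: go right to 33.
      At 33: go left to 12.
        12 is a leaf — visit 12.
      At 33: no right child.
      Visit 33.
    Visit 26.
  Visit 15.
At 4: go right to 10.
  At 10: no left child.
  At 10: go right to 22.
    22 is a leaf — visit 22.
  Visit 10.
Visit 4.
Full post-order sequence: 9, 13, 35, 12, 33, 26, 15, 22, 10, 4.

1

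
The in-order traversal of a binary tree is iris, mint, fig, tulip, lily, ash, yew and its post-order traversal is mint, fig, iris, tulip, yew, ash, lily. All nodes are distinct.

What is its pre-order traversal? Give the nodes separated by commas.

lily, tulip, iris, fig, mint, ash, yew

The last element of post-order is the root; it splits in-order into left and right subtrees.
Root lily: left subtree has 4 nodes {iris, mint, fig, tulip}, right has 2 {ash, yew}.
  Root tulip: left subtree has 3 nodes {iris, mint, fig}, right has 0 { }.
    Root iris: left subtree has 0 nodes { }, right has 2 {mint, fig}.
      Root fig: left subtree has 1 node {mint}, right has 0 { }.
  Root ash: left subtree has 0 nodes { }, right has 1 {yew}.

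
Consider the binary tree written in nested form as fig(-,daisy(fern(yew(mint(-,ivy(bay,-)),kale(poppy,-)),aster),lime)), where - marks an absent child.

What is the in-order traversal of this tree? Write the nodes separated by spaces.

fig mint bay ivy yew poppy kale fern aster daisy lime

In-order visits the left subtree, then the node, then the right subtree.
At fig: no left child.
Visit fig.
At fig: go right to daisy.
  At daisy: go left to fern.
    At fern: go left to yew.
      At yew: go left to mint.
        At mint: no left child.
        Visit mint.
        At mint: go right to ivy.
          At ivy: go left to bay.
            bay is a leaf — visit bay.
          Visit ivy.
          At ivy: no right child.
      Visit yew.
      At yew: go right to kale.
        At kale: go left to poppy.
          poppy is a leaf — visit poppy.
        Visit kale.
        At kale: no right child.
    Visit fern.
    At fern: go right to aster.
      aster is a leaf — visit aster.
  Visit daisy.
  At daisy: go right to lime.
    lime is a leaf — visit lime.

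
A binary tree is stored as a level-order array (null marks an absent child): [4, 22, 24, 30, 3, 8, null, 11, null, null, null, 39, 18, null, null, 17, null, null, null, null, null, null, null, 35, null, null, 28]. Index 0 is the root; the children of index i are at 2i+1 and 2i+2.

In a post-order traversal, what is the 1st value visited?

17

Post-order visits the left subtree, then the right subtree, then the node.
At 4: go left to 22.
  At 22: go left to 30.
    At 30: go left to 11.
      At 11: go left to 17.
        17 is a leaf — visit 17.
      At 11: no right child.
      Visit 11.
    At 30: no right child.
    Visit 30.
  At 22: go right to 3.
    3 is a leaf — visit 3.
  Visit 22.
At 4: go right to 24.
  At 24: go left to 8.
    At 8: go left to 39.
      At 39: go left to 35.
        35 is a leaf — visit 35.
      At 39: no right child.
      Visit 39.
    At 8: go right to 18.
      At 18: no left child.
      At 18: go right to 28.
        28 is a leaf — visit 28.
      Visit 18.
    Visit 8.
  At 24: no right child.
  Visit 24.
Visit 4.
Full post-order sequence: 17, 11, 30, 3, 22, 35, 39, 28, 18, 8, 24, 4.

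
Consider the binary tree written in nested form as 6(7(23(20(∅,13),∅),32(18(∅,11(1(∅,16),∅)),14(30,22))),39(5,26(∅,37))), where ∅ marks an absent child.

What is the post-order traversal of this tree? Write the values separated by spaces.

13 20 23 16 1 11 18 30 22 14 32 7 5 37 26 39 6

Post-order visits the left subtree, then the right subtree, then the node.
At 6: go left to 7.
  At 7: go left to 23.
    At 23: go left to 20.
      At 20: no left child.
      At 20: go right to 13.
        13 is a leaf — visit 13.
      Visit 20.
    At 23: no right child.
    Visit 23.
  At 7: go right to 32.
    At 32: go left to 18.
      At 18: no left child.
      At 18: go right to 11.
        At 11: go left to 1.
          At 1: no left child.
          At 1: go right to 16.
            16 is a leaf — visit 16.
          Visit 1.
        At 11: no right child.
        Visit 11.
      Visit 18.
    At 32: go right to 14.
      At 14: go left to 30.
        30 is a leaf — visit 30.
      At 14: go right to 22.
        22 is a leaf — visit 22.
      Visit 14.
    Visit 32.
  Visit 7.
At 6: go right to 39.
  At 39: go left to 5.
    5 is a leaf — visit 5.
  At 39: go right to 26.
    At 26: no left child.
    At 26: go right to 37.
      37 is a leaf — visit 37.
    Visit 26.
  Visit 39.
Visit 6.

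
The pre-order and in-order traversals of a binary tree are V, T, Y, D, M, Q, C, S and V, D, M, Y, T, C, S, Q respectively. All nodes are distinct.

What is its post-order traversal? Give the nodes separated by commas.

The first element of pre-order is the root; it splits in-order into left and right subtrees.
Root V: left subtree has 0 nodes { }, right has 7 {D, M, Y, T, C, S, Q}.
  Root T: left subtree has 3 nodes {D, M, Y}, right has 3 {C, S, Q}.
    Root Y: left subtree has 2 nodes {D, M}, right has 0 { }.
      Root D: left subtree has 0 nodes { }, right has 1 {M}.
    Root Q: left subtree has 2 nodes {C, S}, right has 0 { }.
      Root C: left subtree has 0 nodes { }, right has 1 {S}.

M, D, Y, S, C, Q, T, V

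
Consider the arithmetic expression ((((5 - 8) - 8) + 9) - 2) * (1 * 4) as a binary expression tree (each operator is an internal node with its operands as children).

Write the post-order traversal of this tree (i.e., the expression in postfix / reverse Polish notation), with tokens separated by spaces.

Post-order on an expression tree gives postfix notation: for each operator, emit left operand, right operand, then the operator.

5 8 - 8 - 9 + 2 - 1 4 * *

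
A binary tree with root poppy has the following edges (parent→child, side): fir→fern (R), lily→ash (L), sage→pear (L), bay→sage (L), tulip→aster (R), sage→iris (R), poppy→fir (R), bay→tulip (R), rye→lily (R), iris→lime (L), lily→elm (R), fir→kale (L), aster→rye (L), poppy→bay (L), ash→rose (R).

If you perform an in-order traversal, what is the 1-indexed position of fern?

16

In-order visits the left subtree, then the node, then the right subtree.
At poppy: go left to bay.
  At bay: go left to sage.
    At sage: go left to pear.
      pear is a leaf — visit pear.
    Visit sage.
    At sage: go right to iris.
      At iris: go left to lime.
        lime is a leaf — visit lime.
      Visit iris.
      At iris: no right child.
  Visit bay.
  At bay: go right to tulip.
    At tulip: no left child.
    Visit tulip.
    At tulip: go right to aster.
      At aster: go left to rye.
        At rye: no left child.
        Visit rye.
        At rye: go right to lily.
          At lily: go left to ash.
            At ash: no left child.
            Visit ash.
            At ash: go right to rose.
              rose is a leaf — visit rose.
          Visit lily.
          At lily: go right to elm.
            elm is a leaf — visit elm.
      Visit aster.
      At aster: no right child.
Visit poppy.
At poppy: go right to fir.
  At fir: go left to kale.
    kale is a leaf — visit kale.
  Visit fir.
  At fir: go right to fern.
    fern is a leaf — visit fern.
Full in-order sequence: pear, sage, lime, iris, bay, tulip, rye, ash, rose, lily, elm, aster, poppy, kale, fir, fern.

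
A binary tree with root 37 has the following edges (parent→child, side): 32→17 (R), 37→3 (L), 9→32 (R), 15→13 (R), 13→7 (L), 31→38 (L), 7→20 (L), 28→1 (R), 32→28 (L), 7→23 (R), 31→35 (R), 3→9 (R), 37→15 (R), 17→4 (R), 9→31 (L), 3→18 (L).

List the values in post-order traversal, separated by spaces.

18 38 35 31 1 28 4 17 32 9 3 20 23 7 13 15 37

Post-order visits the left subtree, then the right subtree, then the node.
At 37: go left to 3.
  At 3: go left to 18.
    18 is a leaf — visit 18.
  At 3: go right to 9.
    At 9: go left to 31.
      At 31: go left to 38.
        38 is a leaf — visit 38.
      At 31: go right to 35.
        35 is a leaf — visit 35.
      Visit 31.
    At 9: go right to 32.
      At 32: go left to 28.
        At 28: no left child.
        At 28: go right to 1.
          1 is a leaf — visit 1.
        Visit 28.
      At 32: go right to 17.
        At 17: no left child.
        At 17: go right to 4.
          4 is a leaf — visit 4.
        Visit 17.
      Visit 32.
    Visit 9.
  Visit 3.
At 37: go right to 15.
  At 15: no left child.
  At 15: go right to 13.
    At 13: go left to 7.
      At 7: go left to 20.
        20 is a leaf — visit 20.
      At 7: go right to 23.
        23 is a leaf — visit 23.
      Visit 7.
    At 13: no right child.
    Visit 13.
  Visit 15.
Visit 37.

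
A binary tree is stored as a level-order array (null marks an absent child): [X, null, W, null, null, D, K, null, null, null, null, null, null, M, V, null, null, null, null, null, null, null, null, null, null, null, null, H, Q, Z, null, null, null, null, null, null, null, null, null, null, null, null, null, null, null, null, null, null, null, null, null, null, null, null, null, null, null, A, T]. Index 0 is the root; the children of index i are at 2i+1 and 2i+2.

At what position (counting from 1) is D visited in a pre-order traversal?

Pre-order visits the node, then its left subtree, then its right subtree.
Visit X.
At X: no left child.
At X: go right to W.
  Visit W.
  At W: go left to D.
    D is a leaf — visit D.
  At W: go right to K.
    Visit K.
    At K: go left to M.
      Visit M.
      At M: go left to H.
        H is a leaf — visit H.
      At M: go right to Q.
        Visit Q.
        At Q: go left to A.
          A is a leaf — visit A.
        At Q: go right to T.
          T is a leaf — visit T.
    At K: go right to V.
      Visit V.
      At V: go left to Z.
        Z is a leaf — visit Z.
      At V: no right child.
Full pre-order sequence: X, W, D, K, M, H, Q, A, T, V, Z.

3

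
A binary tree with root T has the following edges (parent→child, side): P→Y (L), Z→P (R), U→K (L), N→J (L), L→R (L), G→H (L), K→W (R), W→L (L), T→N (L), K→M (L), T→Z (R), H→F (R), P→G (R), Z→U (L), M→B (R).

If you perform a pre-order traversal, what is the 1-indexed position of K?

6

Pre-order visits the node, then its left subtree, then its right subtree.
Visit T.
At T: go left to N.
  Visit N.
  At N: go left to J.
    J is a leaf — visit J.
  At N: no right child.
At T: go right to Z.
  Visit Z.
  At Z: go left to U.
    Visit U.
    At U: go left to K.
      Visit K.
      At K: go left to M.
        Visit M.
        At M: no left child.
        At M: go right to B.
          B is a leaf — visit B.
      At K: go right to W.
        Visit W.
        At W: go left to L.
          Visit L.
          At L: go left to R.
            R is a leaf — visit R.
          At L: no right child.
        At W: no right child.
    At U: no right child.
  At Z: go right to P.
    Visit P.
    At P: go left to Y.
      Y is a leaf — visit Y.
    At P: go right to G.
      Visit G.
      At G: go left to H.
        Visit H.
        At H: no left child.
        At H: go right to F.
          F is a leaf — visit F.
      At G: no right child.
Full pre-order sequence: T, N, J, Z, U, K, M, B, W, L, R, P, Y, G, H, F.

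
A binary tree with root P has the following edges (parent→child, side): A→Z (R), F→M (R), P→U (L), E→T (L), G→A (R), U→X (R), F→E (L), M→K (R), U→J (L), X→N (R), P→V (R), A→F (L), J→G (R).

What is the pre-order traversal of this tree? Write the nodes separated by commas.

P, U, J, G, A, F, E, T, M, K, Z, X, N, V

Pre-order visits the node, then its left subtree, then its right subtree.
Visit P.
At P: go left to U.
  Visit U.
  At U: go left to J.
    Visit J.
    At J: no left child.
    At J: go right to G.
      Visit G.
      At G: no left child.
      At G: go right to A.
        Visit A.
        At A: go left to F.
          Visit F.
          At F: go left to E.
            Visit E.
            At E: go left to T.
              T is a leaf — visit T.
            At E: no right child.
          At F: go right to M.
            Visit M.
            At M: no left child.
            At M: go right to K.
              K is a leaf — visit K.
        At A: go right to Z.
          Z is a leaf — visit Z.
  At U: go right to X.
    Visit X.
    At X: no left child.
    At X: go right to N.
      N is a leaf — visit N.
At P: go right to V.
  V is a leaf — visit V.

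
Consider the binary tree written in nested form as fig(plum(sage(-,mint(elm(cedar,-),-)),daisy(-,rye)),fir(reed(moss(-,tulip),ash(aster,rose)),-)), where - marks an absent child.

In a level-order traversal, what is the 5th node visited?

Level-order visits nodes level by level from the root, left to right within each level.
Level 0: fig
Level 1: plum, fir
Level 2: sage, daisy, reed
Level 3: mint, rye, moss, ash
Level 4: elm, tulip, aster, rose
Level 5: cedar
Full level-order sequence: fig, plum, fir, sage, daisy, reed, mint, rye, moss, ash, elm, tulip, aster, rose, cedar.

daisy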